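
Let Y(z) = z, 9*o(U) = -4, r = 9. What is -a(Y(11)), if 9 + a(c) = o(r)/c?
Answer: 895/99 ≈ 9.0404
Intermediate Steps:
o(U) = -4/9 (o(U) = (⅑)*(-4) = -4/9)
a(c) = -9 - 4/(9*c)
-a(Y(11)) = -(-9 - 4/9/11) = -(-9 - 4/9*1/11) = -(-9 - 4/99) = -1*(-895/99) = 895/99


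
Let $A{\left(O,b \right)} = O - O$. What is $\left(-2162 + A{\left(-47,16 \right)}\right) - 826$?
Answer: $-2988$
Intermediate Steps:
$A{\left(O,b \right)} = 0$
$\left(-2162 + A{\left(-47,16 \right)}\right) - 826 = \left(-2162 + 0\right) - 826 = -2162 - 826 = -2988$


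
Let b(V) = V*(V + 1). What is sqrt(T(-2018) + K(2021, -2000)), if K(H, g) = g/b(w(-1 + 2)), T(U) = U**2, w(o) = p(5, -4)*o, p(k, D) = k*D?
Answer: 2*sqrt(367526766)/19 ≈ 2018.0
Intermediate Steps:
p(k, D) = D*k
w(o) = -20*o (w(o) = (-4*5)*o = -20*o)
b(V) = V*(1 + V)
K(H, g) = g/380 (K(H, g) = g/(((-20*(-1 + 2))*(1 - 20*(-1 + 2)))) = g/(((-20*1)*(1 - 20*1))) = g/((-20*(1 - 20))) = g/((-20*(-19))) = g/380)
sqrt(T(-2018) + K(2021, -2000)) = sqrt((-2018)**2 + (1/380)*(-2000)) = sqrt(4072324 - 100/19) = sqrt(77374056/19) = 2*sqrt(367526766)/19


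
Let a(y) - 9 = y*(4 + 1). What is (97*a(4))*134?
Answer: 376942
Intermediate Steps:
a(y) = 9 + 5*y (a(y) = 9 + y*(4 + 1) = 9 + y*5 = 9 + 5*y)
(97*a(4))*134 = (97*(9 + 5*4))*134 = (97*(9 + 20))*134 = (97*29)*134 = 2813*134 = 376942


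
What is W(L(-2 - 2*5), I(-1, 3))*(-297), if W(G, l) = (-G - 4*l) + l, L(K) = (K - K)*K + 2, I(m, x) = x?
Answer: 3267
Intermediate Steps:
L(K) = 2 (L(K) = 0*K + 2 = 0 + 2 = 2)
W(G, l) = -G - 3*l
W(L(-2 - 2*5), I(-1, 3))*(-297) = (-1*2 - 3*3)*(-297) = (-2 - 9)*(-297) = -11*(-297) = 3267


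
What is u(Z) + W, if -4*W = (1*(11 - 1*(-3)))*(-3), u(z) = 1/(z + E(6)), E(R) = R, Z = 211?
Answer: 4559/434 ≈ 10.505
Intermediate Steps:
u(z) = 1/(6 + z) (u(z) = 1/(z + 6) = 1/(6 + z))
W = 21/2 (W = -1*(11 - 1*(-3))*(-3)/4 = -1*(11 + 3)*(-3)/4 = -1*14*(-3)/4 = -7*(-3)/2 = -¼*(-42) = 21/2 ≈ 10.500)
u(Z) + W = 1/(6 + 211) + 21/2 = 1/217 + 21/2 = 4559/434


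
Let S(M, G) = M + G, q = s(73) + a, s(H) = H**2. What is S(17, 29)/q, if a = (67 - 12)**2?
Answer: 23/4177 ≈ 0.0055063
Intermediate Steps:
a = 3025 (a = 55**2 = 3025)
q = 8354 (q = 73**2 + 3025 = 5329 + 3025 = 8354)
S(M, G) = G + M
S(17, 29)/q = (29 + 17)/8354 = 46*(1/8354) = 23/4177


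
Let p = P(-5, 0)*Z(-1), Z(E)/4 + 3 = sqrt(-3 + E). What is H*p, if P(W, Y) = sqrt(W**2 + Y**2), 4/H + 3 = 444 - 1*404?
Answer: -240/37 + 160*I/37 ≈ -6.4865 + 4.3243*I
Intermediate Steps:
H = 4/37 (H = 4/(-3 + (444 - 1*404)) = 4/(-3 + (444 - 404)) = 4/(-3 + 40) = 4/37 ≈ 0.10811)
Z(E) = -12 + 4*sqrt(-3 + E)
p = -60 + 40*I (p = sqrt((-5)**2 + 0**2)*(-12 + 4*sqrt(-3 - 1)) = sqrt(25 + 0)*(-12 + 4*sqrt(-4)) = sqrt(25)*(-12 + 4*(2*I)) = 5*(-12 + 8*I) = -60 + 40*I ≈ -60.0 + 40.0*I)
H*p = 4*(-60 + 40*I)/37 = -240/37 + 160*I/37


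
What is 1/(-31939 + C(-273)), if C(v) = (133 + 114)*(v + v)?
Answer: -1/166801 ≈ -5.9952e-6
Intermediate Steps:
C(v) = 494*v (C(v) = 247*(2*v) = 494*v)
1/(-31939 + C(-273)) = 1/(-31939 + 494*(-273)) = 1/(-31939 - 134862) = 1/(-166801) = -1/166801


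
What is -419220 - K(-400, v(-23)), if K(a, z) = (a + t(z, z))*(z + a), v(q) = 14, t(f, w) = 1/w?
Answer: -4015147/7 ≈ -5.7359e+5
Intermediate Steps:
K(a, z) = (a + z)*(a + 1/z) (K(a, z) = (a + 1/z)*(z + a) = (a + 1/z)*(a + z) = (a + z)*(a + 1/z))
-419220 - K(-400, v(-23)) = -419220 - (1 + (-400)**2 - 400*14 - 400/14) = -419220 - (1 + 160000 - 5600 - 400*1/14) = -419220 - (1 + 160000 - 5600 - 200/7) = -419220 - 1*1080607/7 = -419220 - 1080607/7 = -4015147/7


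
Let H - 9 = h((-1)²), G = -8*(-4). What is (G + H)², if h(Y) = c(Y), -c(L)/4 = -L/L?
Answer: 2025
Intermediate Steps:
G = 32
c(L) = 4 (c(L) = -(-4)*L/L = -(-4) = -4*(-1) = 4)
h(Y) = 4
H = 13 (H = 9 + 4 = 13)
(G + H)² = (32 + 13)² = 45² = 2025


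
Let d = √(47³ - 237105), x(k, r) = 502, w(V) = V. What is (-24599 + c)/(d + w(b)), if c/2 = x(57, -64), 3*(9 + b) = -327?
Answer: 1392105/73603 + 23595*I*√133282/147206 ≈ 18.914 + 58.517*I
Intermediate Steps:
b = -118 (b = -9 + (⅓)*(-327) = -9 - 109 = -118)
c = 1004 (c = 2*502 = 1004)
d = I*√133282 (d = √(103823 - 237105) = √(-133282) = I*√133282 ≈ 365.08*I)
(-24599 + c)/(d + w(b)) = (-24599 + 1004)/(I*√133282 - 118) = -23595/(-118 + I*√133282)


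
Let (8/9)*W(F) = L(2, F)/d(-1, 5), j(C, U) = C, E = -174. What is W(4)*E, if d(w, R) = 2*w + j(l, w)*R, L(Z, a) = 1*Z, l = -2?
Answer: 261/8 ≈ 32.625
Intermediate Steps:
L(Z, a) = Z
d(w, R) = -2*R + 2*w (d(w, R) = 2*w - 2*R = -2*R + 2*w)
W(F) = -3/16 (W(F) = 9*(2/(-2*5 + 2*(-1)))/8 = 9*(2/(-10 - 2))/8 = 9*(2/(-12))/8 = 9*(2*(-1/12))/8 = (9/8)*(-⅙) = -3/16)
W(4)*E = -3/16*(-174) = 261/8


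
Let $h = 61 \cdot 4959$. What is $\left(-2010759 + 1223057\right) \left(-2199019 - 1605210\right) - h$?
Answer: $2996598489259$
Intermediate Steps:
$h = 302499$
$\left(-2010759 + 1223057\right) \left(-2199019 - 1605210\right) - h = \left(-2010759 + 1223057\right) \left(-2199019 - 1605210\right) - 302499 = \left(-787702\right) \left(-3804229\right) - 302499 = 2996598791758 - 302499 = 2996598489259$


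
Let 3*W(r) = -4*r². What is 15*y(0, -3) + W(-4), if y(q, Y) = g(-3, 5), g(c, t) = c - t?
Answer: -424/3 ≈ -141.33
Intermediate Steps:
y(q, Y) = -8 (y(q, Y) = -3 - 1*5 = -3 - 5 = -8)
W(r) = -4*r²/3 (W(r) = (-4*r²)/3 = -4*r²/3)
15*y(0, -3) + W(-4) = 15*(-8) - 4/3*(-4)² = -120 - 4/3*16 = -120 - 64/3 = -424/3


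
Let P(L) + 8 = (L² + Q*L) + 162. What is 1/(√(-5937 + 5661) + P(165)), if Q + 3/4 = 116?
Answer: 742324/34440311977 - 32*I*√69/34440311977 ≈ 2.1554e-5 - 7.718e-9*I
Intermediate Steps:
Q = 461/4 (Q = -¾ + 116 = 461/4 ≈ 115.25)
P(L) = 154 + L² + 461*L/4 (P(L) = -8 + ((L² + 461*L/4) + 162) = -8 + (162 + L² + 461*L/4) = 154 + L² + 461*L/4)
1/(√(-5937 + 5661) + P(165)) = 1/(√(-5937 + 5661) + (154 + 165² + (461/4)*165)) = 1/(√(-276) + (154 + 27225 + 76065/4)) = 1/(2*I*√69 + 185581/4) = 1/(185581/4 + 2*I*√69)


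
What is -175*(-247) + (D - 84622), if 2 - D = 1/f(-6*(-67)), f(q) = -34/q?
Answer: -703514/17 ≈ -41383.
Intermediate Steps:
D = 235/17 (D = 2 - 1/((-34/((-6*(-67))))) = 2 - 1/((-34/402)) = 2 - 1/((-34*1/402)) = 2 - 1/(-17/201) = 2 - 1*(-201/17) = 2 + 201/17 = 235/17 ≈ 13.824)
-175*(-247) + (D - 84622) = -175*(-247) + (235/17 - 84622) = 43225 - 1438339/17 = -703514/17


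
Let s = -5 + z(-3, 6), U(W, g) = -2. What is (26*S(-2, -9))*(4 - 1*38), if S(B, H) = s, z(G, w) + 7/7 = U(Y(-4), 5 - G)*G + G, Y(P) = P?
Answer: 2652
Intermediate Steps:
z(G, w) = -1 - G (z(G, w) = -1 + (-2*G + G) = -1 - G)
s = -3 (s = -5 + (-1 - 1*(-3)) = -5 + (-1 + 3) = -5 + 2 = -3)
S(B, H) = -3
(26*S(-2, -9))*(4 - 1*38) = (26*(-3))*(4 - 1*38) = -78*(4 - 38) = -78*(-34) = 2652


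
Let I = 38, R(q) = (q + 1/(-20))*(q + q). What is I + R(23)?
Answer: 10937/10 ≈ 1093.7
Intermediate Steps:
R(q) = 2*q*(-1/20 + q) (R(q) = (q - 1/20)*(2*q) = (-1/20 + q)*(2*q) = 2*q*(-1/20 + q))
I + R(23) = 38 + (1/10)*23*(-1 + 20*23) = 38 + (1/10)*23*(-1 + 460) = 38 + (1/10)*23*459 = 38 + 10557/10 = 10937/10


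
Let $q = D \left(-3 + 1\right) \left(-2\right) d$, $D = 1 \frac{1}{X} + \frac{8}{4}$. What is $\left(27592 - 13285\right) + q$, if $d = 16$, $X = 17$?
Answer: $\frac{245459}{17} \approx 14439.0$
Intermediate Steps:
$D = \frac{35}{17}$ ($D = 1 \cdot \frac{1}{17} + \frac{8}{4} = 1 \cdot \frac{1}{17} + 8 \cdot \frac{1}{4} = \frac{1}{17} + 2 = \frac{35}{17} \approx 2.0588$)
$q = \frac{2240}{17}$ ($q = \frac{35 \left(-3 + 1\right) \left(-2\right)}{17} \cdot 16 = \frac{35 \left(\left(-2\right) \left(-2\right)\right)}{17} \cdot 16 = \frac{35}{17} \cdot 4 \cdot 16 = \frac{140}{17} \cdot 16 = \frac{2240}{17} \approx 131.76$)
$\left(27592 - 13285\right) + q = \left(27592 - 13285\right) + \frac{2240}{17} = 14307 + \frac{2240}{17} = \frac{245459}{17}$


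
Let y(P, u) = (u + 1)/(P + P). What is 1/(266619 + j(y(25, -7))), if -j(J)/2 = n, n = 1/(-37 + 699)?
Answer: 331/88250888 ≈ 3.7507e-6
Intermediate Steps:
y(P, u) = (1 + u)/(2*P) (y(P, u) = (1 + u)/((2*P)) = (1 + u)*(1/(2*P)) = (1 + u)/(2*P))
n = 1/662 ≈ 0.0015106
j(J) = -1/331 (j(J) = -2*1/662 = -1/331)
1/(266619 + j(y(25, -7))) = 1/(266619 - 1/331) = 1/(88250888/331) = 331/88250888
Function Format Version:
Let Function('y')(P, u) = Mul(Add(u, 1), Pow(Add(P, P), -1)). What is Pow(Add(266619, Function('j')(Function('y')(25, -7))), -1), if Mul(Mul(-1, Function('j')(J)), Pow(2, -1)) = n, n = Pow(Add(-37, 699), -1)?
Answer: Rational(331, 88250888) ≈ 3.7507e-6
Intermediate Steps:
Function('y')(P, u) = Mul(Rational(1, 2), Pow(P, -1), Add(1, u)) (Function('y')(P, u) = Mul(Add(1, u), Pow(Mul(2, P), -1)) = Mul(Add(1, u), Mul(Rational(1, 2), Pow(P, -1))) = Mul(Rational(1, 2), Pow(P, -1), Add(1, u)))
n = Rational(1, 662) (n = Pow(662, -1) = Rational(1, 662) ≈ 0.0015106)
Function('j')(J) = Rational(-1, 331) (Function('j')(J) = Mul(-2, Rational(1, 662)) = Rational(-1, 331))
Pow(Add(266619, Function('j')(Function('y')(25, -7))), -1) = Pow(Add(266619, Rational(-1, 331)), -1) = Pow(Rational(88250888, 331), -1) = Rational(331, 88250888)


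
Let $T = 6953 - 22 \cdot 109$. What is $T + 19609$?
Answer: $24164$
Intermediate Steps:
$T = 4555$ ($T = 6953 - 2398 = 4555$)
$T + 19609 = 4555 + 19609 = 24164$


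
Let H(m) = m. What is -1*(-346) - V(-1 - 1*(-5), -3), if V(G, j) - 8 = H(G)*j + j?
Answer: 353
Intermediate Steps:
V(G, j) = 8 + j + G*j (V(G, j) = 8 + (G*j + j) = 8 + (j + G*j) = 8 + j + G*j)
-1*(-346) - V(-1 - 1*(-5), -3) = -1*(-346) - (8 - 3 + (-1 - 1*(-5))*(-3)) = 346 - (8 - 3 + (-1 + 5)*(-3)) = 346 - (8 - 3 + 4*(-3)) = 346 - (8 - 3 - 12) = 346 - 1*(-7) = 346 + 7 = 353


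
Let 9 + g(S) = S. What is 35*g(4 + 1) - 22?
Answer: -162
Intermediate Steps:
g(S) = -9 + S
35*g(4 + 1) - 22 = 35*(-9 + (4 + 1)) - 22 = 35*(-9 + 5) - 22 = 35*(-4) - 22 = -140 - 22 = -162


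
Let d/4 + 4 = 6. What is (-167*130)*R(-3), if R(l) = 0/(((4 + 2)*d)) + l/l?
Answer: -21710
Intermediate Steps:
d = 8 (d = -16 + 4*6 = -16 + 24 = 8)
R(l) = 1 (R(l) = 0/(((4 + 2)*8)) + l/l = 0/((6*8)) + 1 = 0/48 + 1 = 0*(1/48) + 1 = 0 + 1 = 1)
(-167*130)*R(-3) = -167*130*1 = -21710*1 = -21710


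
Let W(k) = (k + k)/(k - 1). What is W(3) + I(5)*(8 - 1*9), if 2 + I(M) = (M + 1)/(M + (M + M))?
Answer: 23/5 ≈ 4.6000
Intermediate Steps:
W(k) = 2*k/(-1 + k) (W(k) = (2*k)/(-1 + k) = 2*k/(-1 + k))
I(M) = -2 + (1 + M)/(3*M) (I(M) = -2 + (M + 1)/(M + (M + M)) = -2 + (1 + M)/(M + 2*M) = -2 + (1 + M)/((3*M)) = -2 + (1 + M)*(1/(3*M)) = -2 + (1 + M)/(3*M))
W(3) + I(5)*(8 - 1*9) = 2*3/(-1 + 3) + ((1/3)*(1 - 5*5)/5)*(8 - 1*9) = 2*3/2 + ((1/3)*(1/5)*(1 - 25))*(8 - 9) = 2*3*(1/2) + ((1/3)*(1/5)*(-24))*(-1) = 3 - 8/5*(-1) = 3 + 8/5 = 23/5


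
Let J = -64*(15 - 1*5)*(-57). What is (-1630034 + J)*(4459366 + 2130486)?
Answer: -10501285014008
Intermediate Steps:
J = 36480 (J = -64*(15 - 5)*(-57) = -64*10*(-57) = -640*(-57) = 36480)
(-1630034 + J)*(4459366 + 2130486) = (-1630034 + 36480)*(4459366 + 2130486) = -1593554*6589852 = -10501285014008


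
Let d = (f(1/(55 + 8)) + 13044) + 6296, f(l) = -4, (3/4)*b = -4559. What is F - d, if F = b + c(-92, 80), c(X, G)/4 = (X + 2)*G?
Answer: -162644/3 ≈ -54215.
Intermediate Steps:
b = -18236/3 (b = (4/3)*(-4559) = -18236/3 ≈ -6078.7)
c(X, G) = 4*G*(2 + X) (c(X, G) = 4*((X + 2)*G) = 4*((2 + X)*G) = 4*(G*(2 + X)) = 4*G*(2 + X))
F = -104636/3 (F = -18236/3 + 4*80*(2 - 92) = -18236/3 + 4*80*(-90) = -18236/3 - 28800 = -104636/3 ≈ -34879.)
d = 19336 (d = (-4 + 13044) + 6296 = 13040 + 6296 = 19336)
F - d = -104636/3 - 1*19336 = -104636/3 - 19336 = -162644/3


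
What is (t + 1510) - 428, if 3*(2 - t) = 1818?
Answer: 478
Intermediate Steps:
t = -604 (t = 2 - ⅓*1818 = 2 - 606 = -604)
(t + 1510) - 428 = (-604 + 1510) - 428 = 906 - 428 = 478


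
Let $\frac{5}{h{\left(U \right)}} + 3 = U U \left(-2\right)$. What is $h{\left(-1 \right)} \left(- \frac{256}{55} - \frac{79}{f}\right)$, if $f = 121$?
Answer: $\frac{3211}{605} \approx 5.3074$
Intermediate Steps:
$h{\left(U \right)} = \frac{5}{-3 - 2 U^{2}}$ ($h{\left(U \right)} = \frac{5}{-3 + U U \left(-2\right)} = \frac{5}{-3 + U^{2} \left(-2\right)} = \frac{5}{-3 - 2 U^{2}}$)
$h{\left(-1 \right)} \left(- \frac{256}{55} - \frac{79}{f}\right) = - \frac{5}{3 + 2 \left(-1\right)^{2}} \left(- \frac{256}{55} - \frac{79}{121}\right) = - \frac{5}{3 + 2 \cdot 1} \left(\left(-256\right) \frac{1}{55} - \frac{79}{121}\right) = - \frac{5}{3 + 2} \left(- \frac{256}{55} - \frac{79}{121}\right) = - \frac{5}{5} \left(- \frac{3211}{605}\right) = \left(-5\right) \frac{1}{5} \left(- \frac{3211}{605}\right) = \left(-1\right) \left(- \frac{3211}{605}\right) = \frac{3211}{605}$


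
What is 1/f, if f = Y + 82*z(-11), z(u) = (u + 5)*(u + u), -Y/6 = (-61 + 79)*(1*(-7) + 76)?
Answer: 1/3372 ≈ 0.00029656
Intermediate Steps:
Y = -7452 (Y = -6*(-61 + 79)*(1*(-7) + 76) = -108*(-7 + 76) = -108*69 = -6*1242 = -7452)
z(u) = 2*u*(5 + u) (z(u) = (5 + u)*(2*u) = 2*u*(5 + u))
f = 3372 (f = -7452 + 82*(2*(-11)*(5 - 11)) = -7452 + 82*(2*(-11)*(-6)) = -7452 + 82*132 = -7452 + 10824 = 3372)
1/f = 1/3372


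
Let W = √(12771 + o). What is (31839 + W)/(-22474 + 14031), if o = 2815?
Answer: -31839/8443 - √15586/8443 ≈ -3.7858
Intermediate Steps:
W = √15586 (W = √(12771 + 2815) = √15586 ≈ 124.84)
(31839 + W)/(-22474 + 14031) = (31839 + √15586)/(-22474 + 14031) = (31839 + √15586)/(-8443) = (31839 + √15586)*(-1/8443) = -31839/8443 - √15586/8443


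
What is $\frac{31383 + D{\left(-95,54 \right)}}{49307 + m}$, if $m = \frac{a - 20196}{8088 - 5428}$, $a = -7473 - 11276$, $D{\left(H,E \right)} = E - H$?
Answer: $\frac{16775024}{26223535} \approx 0.63969$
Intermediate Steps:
$a = -18749$
$m = - \frac{7789}{532}$ ($m = \frac{-18749 - 20196}{8088 - 5428} = - \frac{38945}{2660} = \left(-38945\right) \frac{1}{2660} = - \frac{7789}{532} \approx -14.641$)
$\frac{31383 + D{\left(-95,54 \right)}}{49307 + m} = \frac{31383 + \left(54 - -95\right)}{49307 - \frac{7789}{532}} = \frac{31383 + \left(54 + 95\right)}{\frac{26223535}{532}} = \left(31383 + 149\right) \frac{532}{26223535} = 31532 \cdot \frac{532}{26223535} = \frac{16775024}{26223535}$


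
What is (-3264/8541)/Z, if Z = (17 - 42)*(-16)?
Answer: -68/71175 ≈ -0.00095539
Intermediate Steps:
Z = 400 (Z = -25*(-16) = 400)
(-3264/8541)/Z = -3264/8541/400 = -3264*1/8541*(1/400) = -1088/2847*1/400 = -68/71175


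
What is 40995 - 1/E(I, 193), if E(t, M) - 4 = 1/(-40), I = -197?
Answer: 6518165/159 ≈ 40995.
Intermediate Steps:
E(t, M) = 159/40 (E(t, M) = 4 + 1/(-40) = 4 - 1/40 = 159/40)
40995 - 1/E(I, 193) = 40995 - 1/159/40 = 40995 - 1*40/159 = 40995 - 40/159 = 6518165/159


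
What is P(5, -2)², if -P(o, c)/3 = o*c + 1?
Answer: 729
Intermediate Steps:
P(o, c) = -3 - 3*c*o (P(o, c) = -3*(o*c + 1) = -3*(c*o + 1) = -3*(1 + c*o) = -3 - 3*c*o)
P(5, -2)² = (-3 - 3*(-2)*5)² = (-3 + 30)² = 27² = 729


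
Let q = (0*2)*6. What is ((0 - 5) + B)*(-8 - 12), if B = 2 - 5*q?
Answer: 60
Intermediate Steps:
q = 0 (q = 0*6 = 0)
B = 2 (B = 2 - 5*0 = 2 + 0 = 2)
((0 - 5) + B)*(-8 - 12) = ((0 - 5) + 2)*(-8 - 12) = (-5 + 2)*(-20) = -3*(-20) = 60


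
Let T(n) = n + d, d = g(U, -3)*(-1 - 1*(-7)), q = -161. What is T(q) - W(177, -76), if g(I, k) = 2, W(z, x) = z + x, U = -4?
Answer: -250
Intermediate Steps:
W(z, x) = x + z
d = 12 (d = 2*(-1 - 1*(-7)) = 2*(-1 + 7) = 2*6 = 12)
T(n) = 12 + n (T(n) = n + 12 = 12 + n)
T(q) - W(177, -76) = (12 - 161) - (-76 + 177) = -149 - 1*101 = -149 - 101 = -250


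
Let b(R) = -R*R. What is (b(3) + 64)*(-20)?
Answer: -1100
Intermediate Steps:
b(R) = -R²
(b(3) + 64)*(-20) = (-1*3² + 64)*(-20) = (-1*9 + 64)*(-20) = (-9 + 64)*(-20) = 55*(-20) = -1100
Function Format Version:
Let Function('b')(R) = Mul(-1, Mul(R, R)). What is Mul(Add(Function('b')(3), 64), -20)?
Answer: -1100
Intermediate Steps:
Function('b')(R) = Mul(-1, Pow(R, 2))
Mul(Add(Function('b')(3), 64), -20) = Mul(Add(Mul(-1, Pow(3, 2)), 64), -20) = Mul(Add(Mul(-1, 9), 64), -20) = Mul(Add(-9, 64), -20) = Mul(55, -20) = -1100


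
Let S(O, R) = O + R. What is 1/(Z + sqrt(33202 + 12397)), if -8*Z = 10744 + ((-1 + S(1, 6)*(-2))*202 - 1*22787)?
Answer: 120584/224276993 - 64*sqrt(45599)/224276993 ≈ 0.00047672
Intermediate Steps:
Z = 15073/8 (Z = -(10744 + ((-1 + (1 + 6)*(-2))*202 - 1*22787))/8 = -(10744 + ((-1 + 7*(-2))*202 - 22787))/8 = -(10744 + ((-1 - 14)*202 - 22787))/8 = -(10744 + (-15*202 - 22787))/8 = -(10744 + (-3030 - 22787))/8 = -(10744 - 25817)/8 = -1/8*(-15073) = 15073/8 ≈ 1884.1)
1/(Z + sqrt(33202 + 12397)) = 1/(15073/8 + sqrt(33202 + 12397)) = 1/(15073/8 + sqrt(45599))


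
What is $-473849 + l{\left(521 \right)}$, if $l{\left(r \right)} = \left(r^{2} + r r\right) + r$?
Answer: $69554$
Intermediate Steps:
$l{\left(r \right)} = r + 2 r^{2}$ ($l{\left(r \right)} = \left(r^{2} + r^{2}\right) + r = 2 r^{2} + r = r + 2 r^{2}$)
$-473849 + l{\left(521 \right)} = -473849 + 521 \left(1 + 2 \cdot 521\right) = -473849 + 521 \left(1 + 1042\right) = -473849 + 521 \cdot 1043 = -473849 + 543403 = 69554$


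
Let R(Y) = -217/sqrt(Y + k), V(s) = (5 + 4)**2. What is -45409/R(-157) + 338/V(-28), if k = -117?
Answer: 338/81 + 6487*I*sqrt(274)/31 ≈ 4.1728 + 3463.8*I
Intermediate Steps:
V(s) = 81 (V(s) = 9**2 = 81)
R(Y) = -217/sqrt(-117 + Y) (R(Y) = -217/sqrt(Y - 117) = -217/sqrt(-117 + Y))
-45409/R(-157) + 338/V(-28) = -45409*(-sqrt(-117 - 157)/217) + 338/81 = -45409*(-I*sqrt(274)/217) + 338*(1/81) = -45409*(-I*sqrt(274)/217) + 338/81 = -(-6487)*I*sqrt(274)/31 + 338/81 = 6487*I*sqrt(274)/31 + 338/81 = 338/81 + 6487*I*sqrt(274)/31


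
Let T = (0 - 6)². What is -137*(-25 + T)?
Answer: -1507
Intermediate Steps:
T = 36 (T = (-6)² = 36)
-137*(-25 + T) = -137*(-25 + 36) = -137*11 = -1507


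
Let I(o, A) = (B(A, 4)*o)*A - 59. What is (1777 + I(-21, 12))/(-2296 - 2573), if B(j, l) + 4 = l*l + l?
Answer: 2314/4869 ≈ 0.47525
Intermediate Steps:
B(j, l) = -4 + l + l² (B(j, l) = -4 + (l*l + l) = -4 + (l² + l) = -4 + (l + l²) = -4 + l + l²)
I(o, A) = -59 + 16*A*o (I(o, A) = ((-4 + 4 + 4²)*o)*A - 59 = ((-4 + 4 + 16)*o)*A - 59 = (16*o)*A - 59 = 16*A*o - 59 = -59 + 16*A*o)
(1777 + I(-21, 12))/(-2296 - 2573) = (1777 + (-59 + 16*12*(-21)))/(-2296 - 2573) = (1777 + (-59 - 4032))/(-4869) = (1777 - 4091)*(-1/4869) = -2314*(-1/4869) = 2314/4869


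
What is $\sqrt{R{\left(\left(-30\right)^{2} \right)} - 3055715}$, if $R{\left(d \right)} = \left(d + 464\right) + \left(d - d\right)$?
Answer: $i \sqrt{3054351} \approx 1747.7 i$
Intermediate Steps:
$R{\left(d \right)} = 464 + d$ ($R{\left(d \right)} = \left(464 + d\right) + 0 = 464 + d$)
$\sqrt{R{\left(\left(-30\right)^{2} \right)} - 3055715} = \sqrt{\left(464 + \left(-30\right)^{2}\right) - 3055715} = \sqrt{\left(464 + 900\right) - 3055715} = \sqrt{1364 - 3055715} = \sqrt{-3054351} = i \sqrt{3054351}$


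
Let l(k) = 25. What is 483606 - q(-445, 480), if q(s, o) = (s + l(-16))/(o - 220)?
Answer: 6286899/13 ≈ 4.8361e+5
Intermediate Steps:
q(s, o) = (25 + s)/(-220 + o) (q(s, o) = (s + 25)/(o - 220) = (25 + s)/(-220 + o))
483606 - q(-445, 480) = 483606 - (25 - 445)/(-220 + 480) = 483606 - (-420)/260 = 483606 - 1*(-21/13) = 483606 + 21/13 = 6286899/13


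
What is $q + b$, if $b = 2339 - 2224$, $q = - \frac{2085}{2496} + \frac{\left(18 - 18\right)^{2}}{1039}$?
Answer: $\frac{94985}{832} \approx 114.16$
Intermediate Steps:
$q = - \frac{695}{832}$ ($q = \left(-2085\right) \frac{1}{2496} + 0^{2} \cdot \frac{1}{1039} = - \frac{695}{832} + 0 \cdot \frac{1}{1039} = - \frac{695}{832} + 0 = - \frac{695}{832} \approx -0.83534$)
$b = 115$
$q + b = - \frac{695}{832} + 115 = \frac{94985}{832}$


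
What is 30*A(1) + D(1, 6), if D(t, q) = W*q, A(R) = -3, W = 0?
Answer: -90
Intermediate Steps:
D(t, q) = 0 (D(t, q) = 0*q = 0)
30*A(1) + D(1, 6) = 30*(-3) + 0 = -90 + 0 = -90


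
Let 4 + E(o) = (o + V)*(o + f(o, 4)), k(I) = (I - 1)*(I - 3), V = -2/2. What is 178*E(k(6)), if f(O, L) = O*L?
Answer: 186188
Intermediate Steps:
V = -1 (V = -2*1/2 = -1)
f(O, L) = L*O
k(I) = (-1 + I)*(-3 + I)
E(o) = -4 + 5*o*(-1 + o) (E(o) = -4 + (o - 1)*(o + 4*o) = -4 + (-1 + o)*(5*o) = -4 + 5*o*(-1 + o))
178*E(k(6)) = 178*(-4 - 5*(3 + 6**2 - 4*6) + 5*(3 + 6**2 - 4*6)**2) = 178*(-4 - 5*(3 + 36 - 24) + 5*(3 + 36 - 24)**2) = 178*(-4 - 5*15 + 5*15**2) = 178*(-4 - 75 + 5*225) = 178*(-4 - 75 + 1125) = 178*1046 = 186188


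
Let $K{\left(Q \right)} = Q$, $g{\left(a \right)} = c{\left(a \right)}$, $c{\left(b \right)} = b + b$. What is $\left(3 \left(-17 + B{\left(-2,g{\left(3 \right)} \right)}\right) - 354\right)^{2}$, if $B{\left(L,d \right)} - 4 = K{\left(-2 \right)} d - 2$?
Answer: $189225$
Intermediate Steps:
$c{\left(b \right)} = 2 b$
$g{\left(a \right)} = 2 a$
$B{\left(L,d \right)} = 2 - 2 d$ ($B{\left(L,d \right)} = 4 - \left(2 + 2 d\right) = 2 - 2 d$)
$\left(3 \left(-17 + B{\left(-2,g{\left(3 \right)} \right)}\right) - 354\right)^{2} = \left(3 \left(-17 + \left(2 - 2 \cdot 2 \cdot 3\right)\right) - 354\right)^{2} = \left(3 \left(-17 + \left(2 - 12\right)\right) - 354\right)^{2} = \left(3 \left(-17 - 10\right) - 354\right)^{2} = \left(3 \left(-27\right) - 354\right)^{2} = \left(-81 - 354\right)^{2} = \left(-435\right)^{2} = 189225$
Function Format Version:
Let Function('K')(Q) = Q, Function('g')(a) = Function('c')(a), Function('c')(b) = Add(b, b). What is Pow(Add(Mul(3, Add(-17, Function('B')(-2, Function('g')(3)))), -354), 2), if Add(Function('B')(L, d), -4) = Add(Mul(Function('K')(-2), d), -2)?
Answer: 189225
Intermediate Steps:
Function('c')(b) = Mul(2, b)
Function('g')(a) = Mul(2, a)
Function('B')(L, d) = Add(2, Mul(-2, d)) (Function('B')(L, d) = Add(4, Add(Mul(-2, d), -2)) = Add(4, Add(-2, Mul(-2, d))) = Add(2, Mul(-2, d)))
Pow(Add(Mul(3, Add(-17, Function('B')(-2, Function('g')(3)))), -354), 2) = Pow(Add(Mul(3, Add(-17, Add(2, Mul(-2, Mul(2, 3))))), -354), 2) = Pow(Add(Mul(3, Add(-17, Add(2, Mul(-2, 6)))), -354), 2) = Pow(Add(Mul(3, Add(-17, Add(2, -12))), -354), 2) = Pow(Add(Mul(3, Add(-17, -10)), -354), 2) = Pow(Add(Mul(3, -27), -354), 2) = Pow(Add(-81, -354), 2) = Pow(-435, 2) = 189225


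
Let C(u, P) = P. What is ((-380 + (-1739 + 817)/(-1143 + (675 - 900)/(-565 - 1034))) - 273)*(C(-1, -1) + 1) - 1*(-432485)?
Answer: 432485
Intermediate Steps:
((-380 + (-1739 + 817)/(-1143 + (675 - 900)/(-565 - 1034))) - 273)*(C(-1, -1) + 1) - 1*(-432485) = ((-380 + (-1739 + 817)/(-1143 + (675 - 900)/(-565 - 1034))) - 273)*(-1 + 1) - 1*(-432485) = ((-380 - 922/(-1143 - 225/(-1599))) - 273)*0 + 432485 = ((-380 - 922/(-1143 - 225*(-1/1599))) - 273)*0 + 432485 = ((-380 - 922/(-1143 + 75/533)) - 273)*0 + 432485 = ((-380 - 922/(-609144/533)) - 273)*0 + 432485 = ((-380 - 922*(-533/609144)) - 273)*0 + 432485 = ((-380 + 245713/304572) - 273)*0 + 432485 = (-115491647/304572 - 273)*0 + 432485 = -198639803/304572*0 + 432485 = 0 + 432485 = 432485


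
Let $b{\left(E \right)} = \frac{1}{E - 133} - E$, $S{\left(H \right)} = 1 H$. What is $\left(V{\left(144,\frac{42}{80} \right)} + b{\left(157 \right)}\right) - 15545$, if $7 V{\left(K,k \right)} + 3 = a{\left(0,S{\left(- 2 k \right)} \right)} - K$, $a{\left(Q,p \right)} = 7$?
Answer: $- \frac{377327}{24} \approx -15722.0$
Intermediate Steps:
$S{\left(H \right)} = H$
$b{\left(E \right)} = \frac{1}{-133 + E} - E$
$V{\left(K,k \right)} = \frac{4}{7} - \frac{K}{7}$ ($V{\left(K,k \right)} = - \frac{3}{7} + \frac{7 - K}{7} = - \frac{3}{7} - \left(-1 + \frac{K}{7}\right) = \frac{4}{7} - \frac{K}{7}$)
$\left(V{\left(144,\frac{42}{80} \right)} + b{\left(157 \right)}\right) - 15545 = \left(\left(\frac{4}{7} - \frac{144}{7}\right) + \frac{1 - 157^{2} + 133 \cdot 157}{-133 + 157}\right) - 15545 = \left(\left(\frac{4}{7} - \frac{144}{7}\right) + \frac{1 - 24649 + 20881}{24}\right) - 15545 = \left(-20 + \frac{1 - 24649 + 20881}{24}\right) - 15545 = \left(-20 + \frac{1}{24} \left(-3767\right)\right) - 15545 = \left(-20 - \frac{3767}{24}\right) - 15545 = - \frac{4247}{24} - 15545 = - \frac{377327}{24}$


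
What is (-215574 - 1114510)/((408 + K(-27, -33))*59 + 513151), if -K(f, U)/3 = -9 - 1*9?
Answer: -1330084/540409 ≈ -2.4613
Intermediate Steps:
K(f, U) = 54 (K(f, U) = -3*(-9 - 1*9) = -3*(-9 - 9) = -3*(-18) = 54)
(-215574 - 1114510)/((408 + K(-27, -33))*59 + 513151) = (-215574 - 1114510)/((408 + 54)*59 + 513151) = -1330084/(462*59 + 513151) = -1330084/(27258 + 513151) = -1330084/540409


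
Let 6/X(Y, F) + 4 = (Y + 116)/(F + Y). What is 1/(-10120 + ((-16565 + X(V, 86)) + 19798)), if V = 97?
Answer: -173/1191817 ≈ -0.00014516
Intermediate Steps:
X(Y, F) = 6/(-4 + (116 + Y)/(F + Y)) (X(Y, F) = 6/(-4 + (Y + 116)/(F + Y)) = 6/(-4 + (116 + Y)/(F + Y)))
1/(-10120 + ((-16565 + X(V, 86)) + 19798)) = 1/(-10120 + ((-16565 + 6*(-1*86 - 1*97)/(-116 + 3*97 + 4*86)) + 19798)) = 1/(-10120 + ((-16565 + 6*(-86 - 97)/(-116 + 291 + 344)) + 19798)) = 1/(-10120 + ((-16565 + 6*(-183)/519) + 19798)) = 1/(-10120 + ((-16565 + 6*(1/519)*(-183)) + 19798)) = 1/(-10120 + ((-16565 - 366/173) + 19798)) = 1/(-10120 + (-2866111/173 + 19798)) = 1/(-10120 + 558943/173) = 1/(-1191817/173) = -173/1191817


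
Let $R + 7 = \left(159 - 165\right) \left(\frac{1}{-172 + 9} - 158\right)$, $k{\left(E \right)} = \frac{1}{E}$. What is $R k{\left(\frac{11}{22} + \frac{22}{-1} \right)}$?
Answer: $- \frac{306778}{7009} \approx -43.769$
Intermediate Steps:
$R = \frac{153389}{163}$ ($R = -7 + \left(159 - 165\right) \left(\frac{1}{-172 + 9} - 158\right) = -7 - 6 \left(\frac{1}{-163} - 158\right) = -7 - 6 \left(- \frac{1}{163} - 158\right) = -7 - - \frac{154530}{163} = -7 + \frac{154530}{163} = \frac{153389}{163} \approx 941.04$)
$R k{\left(\frac{11}{22} + \frac{22}{-1} \right)} = \frac{153389}{163 \left(\frac{11}{22} + \frac{22}{-1}\right)} = \frac{153389}{163 \left(11 \cdot \frac{1}{22} + 22 \left(-1\right)\right)} = \frac{153389}{163 \left(\frac{1}{2} - 22\right)} = \frac{153389}{163 \left(- \frac{43}{2}\right)} = \frac{153389}{163} \left(- \frac{2}{43}\right) = - \frac{306778}{7009}$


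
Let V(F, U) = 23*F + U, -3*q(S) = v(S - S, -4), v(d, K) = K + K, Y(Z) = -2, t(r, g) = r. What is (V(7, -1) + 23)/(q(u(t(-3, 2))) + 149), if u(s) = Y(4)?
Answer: 549/455 ≈ 1.2066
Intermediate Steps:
u(s) = -2
v(d, K) = 2*K
q(S) = 8/3 (q(S) = -2*(-4)/3 = -⅓*(-8) = 8/3)
V(F, U) = U + 23*F
(V(7, -1) + 23)/(q(u(t(-3, 2))) + 149) = ((-1 + 23*7) + 23)/(8/3 + 149) = ((-1 + 161) + 23)/(455/3) = 3*(160 + 23)/455 = (3/455)*183 = 549/455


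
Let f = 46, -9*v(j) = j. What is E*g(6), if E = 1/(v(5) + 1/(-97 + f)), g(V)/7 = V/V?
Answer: -1071/88 ≈ -12.170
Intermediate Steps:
v(j) = -j/9
g(V) = 7 (g(V) = 7*(V/V) = 7*1 = 7)
E = -153/88 (E = 1/(-⅑*5 + 1/(-97 + 46)) = 1/(-5/9 + 1/(-51)) = 1/(-5/9 - 1/51) = 1/(-88/153) = -153/88 ≈ -1.7386)
E*g(6) = -153/88*7 = -1071/88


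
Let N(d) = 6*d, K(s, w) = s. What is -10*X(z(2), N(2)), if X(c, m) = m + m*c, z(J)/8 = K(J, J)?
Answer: -2040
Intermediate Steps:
z(J) = 8*J
X(c, m) = m + c*m
-10*X(z(2), N(2)) = -10*6*2*(1 + 8*2) = -120*(1 + 16) = -120*17 = -10*204 = -2040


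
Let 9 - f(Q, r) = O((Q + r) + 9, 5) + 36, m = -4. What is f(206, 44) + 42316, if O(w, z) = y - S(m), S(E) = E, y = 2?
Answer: 42283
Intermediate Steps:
O(w, z) = 6 (O(w, z) = 2 - 1*(-4) = 2 + 4 = 6)
f(Q, r) = -33 (f(Q, r) = 9 - (6 + 36) = 9 - 1*42 = 9 - 42 = -33)
f(206, 44) + 42316 = -33 + 42316 = 42283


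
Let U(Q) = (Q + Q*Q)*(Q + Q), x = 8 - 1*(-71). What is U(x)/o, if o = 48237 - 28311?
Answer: 499280/9963 ≈ 50.113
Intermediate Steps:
x = 79 (x = 8 + 71 = 79)
U(Q) = 2*Q*(Q + Q**2) (U(Q) = (Q + Q**2)*(2*Q) = 2*Q*(Q + Q**2))
o = 19926
U(x)/o = (2*79**2*(1 + 79))/19926 = (2*6241*80)*(1/19926) = 998560*(1/19926) = 499280/9963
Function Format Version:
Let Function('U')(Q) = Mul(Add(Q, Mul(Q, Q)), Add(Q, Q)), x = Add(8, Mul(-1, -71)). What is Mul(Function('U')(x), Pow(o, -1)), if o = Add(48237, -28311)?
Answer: Rational(499280, 9963) ≈ 50.113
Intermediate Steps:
x = 79 (x = Add(8, 71) = 79)
Function('U')(Q) = Mul(2, Q, Add(Q, Pow(Q, 2))) (Function('U')(Q) = Mul(Add(Q, Pow(Q, 2)), Mul(2, Q)) = Mul(2, Q, Add(Q, Pow(Q, 2))))
o = 19926
Mul(Function('U')(x), Pow(o, -1)) = Mul(Mul(2, Pow(79, 2), Add(1, 79)), Pow(19926, -1)) = Mul(Mul(2, 6241, 80), Rational(1, 19926)) = Mul(998560, Rational(1, 19926)) = Rational(499280, 9963)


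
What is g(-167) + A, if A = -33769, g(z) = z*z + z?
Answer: -6047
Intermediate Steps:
g(z) = z + z² (g(z) = z² + z = z + z²)
g(-167) + A = -167*(1 - 167) - 33769 = -167*(-166) - 33769 = 27722 - 33769 = -6047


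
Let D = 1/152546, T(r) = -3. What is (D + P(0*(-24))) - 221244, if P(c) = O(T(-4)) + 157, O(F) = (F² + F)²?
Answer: -33720445845/152546 ≈ -2.2105e+5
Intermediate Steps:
D = 1/152546 ≈ 6.5554e-6
O(F) = (F + F²)²
P(c) = 193 (P(c) = (-3)²*(1 - 3)² + 157 = 9*(-2)² + 157 = 9*4 + 157 = 36 + 157 = 193)
(D + P(0*(-24))) - 221244 = (1/152546 + 193) - 221244 = 29441379/152546 - 221244 = -33720445845/152546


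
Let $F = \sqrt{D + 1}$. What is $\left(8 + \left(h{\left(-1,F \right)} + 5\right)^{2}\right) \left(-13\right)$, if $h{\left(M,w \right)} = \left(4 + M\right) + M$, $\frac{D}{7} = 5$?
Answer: $-741$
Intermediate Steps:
$D = 35$ ($D = 7 \cdot 5 = 35$)
$F = 6$ ($F = \sqrt{35 + 1} = \sqrt{36} = 6$)
$h{\left(M,w \right)} = 4 + 2 M$
$\left(8 + \left(h{\left(-1,F \right)} + 5\right)^{2}\right) \left(-13\right) = \left(8 + \left(\left(4 + 2 \left(-1\right)\right) + 5\right)^{2}\right) \left(-13\right) = \left(8 + \left(\left(4 - 2\right) + 5\right)^{2}\right) \left(-13\right) = \left(8 + \left(2 + 5\right)^{2}\right) \left(-13\right) = \left(8 + 7^{2}\right) \left(-13\right) = \left(8 + 49\right) \left(-13\right) = 57 \left(-13\right) = -741$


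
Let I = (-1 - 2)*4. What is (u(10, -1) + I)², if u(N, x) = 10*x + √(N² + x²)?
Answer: (22 - √101)² ≈ 142.81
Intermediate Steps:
u(N, x) = √(N² + x²) + 10*x
I = -12 (I = -3*4 = -12)
(u(10, -1) + I)² = ((√(10² + (-1)²) + 10*(-1)) - 12)² = ((√(100 + 1) - 10) - 12)² = ((√101 - 10) - 12)² = ((-10 + √101) - 12)² = (-22 + √101)²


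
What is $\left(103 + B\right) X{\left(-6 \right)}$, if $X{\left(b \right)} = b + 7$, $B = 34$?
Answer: $137$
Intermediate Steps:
$X{\left(b \right)} = 7 + b$
$\left(103 + B\right) X{\left(-6 \right)} = \left(103 + 34\right) \left(7 - 6\right) = 137 \cdot 1 = 137$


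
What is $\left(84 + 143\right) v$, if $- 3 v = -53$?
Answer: $\frac{12031}{3} \approx 4010.3$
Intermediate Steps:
$v = \frac{53}{3}$ ($v = \left(- \frac{1}{3}\right) \left(-53\right) = \frac{53}{3} \approx 17.667$)
$\left(84 + 143\right) v = \left(84 + 143\right) \frac{53}{3} = 227 \cdot \frac{53}{3} = \frac{12031}{3}$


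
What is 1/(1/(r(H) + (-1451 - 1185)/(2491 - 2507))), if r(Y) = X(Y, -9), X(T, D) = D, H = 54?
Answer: 623/4 ≈ 155.75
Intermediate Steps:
r(Y) = -9
1/(1/(r(H) + (-1451 - 1185)/(2491 - 2507))) = 1/(1/(-9 + (-1451 - 1185)/(2491 - 2507))) = 1/(1/(-9 - 2636/(-16))) = 1/(1/(-9 - 2636*(-1/16))) = 1/(1/(-9 + 659/4)) = 1/(1/(623/4)) = 1/(4/623) = 623/4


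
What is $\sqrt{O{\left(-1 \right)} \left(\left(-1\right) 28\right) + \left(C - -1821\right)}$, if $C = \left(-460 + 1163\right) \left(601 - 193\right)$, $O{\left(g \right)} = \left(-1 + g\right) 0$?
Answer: $\sqrt{288645} \approx 537.26$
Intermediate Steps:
$O{\left(g \right)} = 0$
$C = 286824$ ($C = 703 \cdot 408 = 286824$)
$\sqrt{O{\left(-1 \right)} \left(\left(-1\right) 28\right) + \left(C - -1821\right)} = \sqrt{0 \left(\left(-1\right) 28\right) + \left(286824 - -1821\right)} = \sqrt{0 \left(-28\right) + \left(286824 + 1821\right)} = \sqrt{0 + 288645} = \sqrt{288645}$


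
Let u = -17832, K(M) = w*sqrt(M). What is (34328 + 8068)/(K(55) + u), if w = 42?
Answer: -21000152/8830089 - 49462*sqrt(55)/8830089 ≈ -2.4198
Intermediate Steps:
K(M) = 42*sqrt(M)
(34328 + 8068)/(K(55) + u) = (34328 + 8068)/(42*sqrt(55) - 17832) = 42396/(-17832 + 42*sqrt(55))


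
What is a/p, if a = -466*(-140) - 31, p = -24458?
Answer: -65209/24458 ≈ -2.6662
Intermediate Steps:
a = 65209 (a = 65240 - 31 = 65209)
a/p = 65209/(-24458) = 65209*(-1/24458) = -65209/24458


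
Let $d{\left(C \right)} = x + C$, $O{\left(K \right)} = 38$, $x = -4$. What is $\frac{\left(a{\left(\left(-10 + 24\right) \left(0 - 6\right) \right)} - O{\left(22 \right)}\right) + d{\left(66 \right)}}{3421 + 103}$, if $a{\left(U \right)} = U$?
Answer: $- \frac{15}{881} \approx -0.017026$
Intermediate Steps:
$d{\left(C \right)} = -4 + C$
$\frac{\left(a{\left(\left(-10 + 24\right) \left(0 - 6\right) \right)} - O{\left(22 \right)}\right) + d{\left(66 \right)}}{3421 + 103} = \frac{\left(\left(-10 + 24\right) \left(0 - 6\right) - 38\right) + \left(-4 + 66\right)}{3421 + 103} = \frac{\left(14 \left(-6\right) - 38\right) + 62}{3524} = \left(\left(-84 - 38\right) + 62\right) \frac{1}{3524} = \left(-122 + 62\right) \frac{1}{3524} = \left(-60\right) \frac{1}{3524} = - \frac{15}{881}$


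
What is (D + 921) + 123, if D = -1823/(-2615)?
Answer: 2731883/2615 ≈ 1044.7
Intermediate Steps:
D = 1823/2615 (D = -1823*(-1/2615) = 1823/2615 ≈ 0.69713)
(D + 921) + 123 = (1823/2615 + 921) + 123 = 2410238/2615 + 123 = 2731883/2615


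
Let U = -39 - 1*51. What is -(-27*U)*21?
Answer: -51030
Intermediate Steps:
U = -90 (U = -39 - 51 = -90)
-(-27*U)*21 = -(-27*(-90))*21 = -2430*21 = -1*51030 = -51030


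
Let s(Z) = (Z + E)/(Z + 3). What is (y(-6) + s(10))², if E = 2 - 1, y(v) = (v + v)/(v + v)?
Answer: 576/169 ≈ 3.4083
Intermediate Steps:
y(v) = 1 (y(v) = (2*v)/((2*v)) = (2*v)*(1/(2*v)) = 1)
E = 1
s(Z) = (1 + Z)/(3 + Z) (s(Z) = (Z + 1)/(Z + 3) = (1 + Z)/(3 + Z))
(y(-6) + s(10))² = (1 + (1 + 10)/(3 + 10))² = (1 + 11/13)² = (24/13)² = 576/169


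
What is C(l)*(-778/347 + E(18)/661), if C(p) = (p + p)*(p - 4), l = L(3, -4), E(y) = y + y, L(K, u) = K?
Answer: 3010596/229367 ≈ 13.126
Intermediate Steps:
E(y) = 2*y
l = 3
C(p) = 2*p*(-4 + p) (C(p) = (2*p)*(-4 + p) = 2*p*(-4 + p))
C(l)*(-778/347 + E(18)/661) = (2*3*(-4 + 3))*(-778/347 + (2*18)/661) = (2*3*(-1))*(-778*1/347 + 36*(1/661)) = -6*(-778/347 + 36/661) = -6*(-501766/229367) = 3010596/229367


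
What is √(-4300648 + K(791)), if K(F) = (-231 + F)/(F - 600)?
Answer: 2*I*√39222958182/191 ≈ 2073.8*I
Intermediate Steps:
K(F) = (-231 + F)/(-600 + F)
√(-4300648 + K(791)) = √(-4300648 + (-231 + 791)/(-600 + 791)) = √(-4300648 + 560/191) = √(-821423208/191) = 2*I*√39222958182/191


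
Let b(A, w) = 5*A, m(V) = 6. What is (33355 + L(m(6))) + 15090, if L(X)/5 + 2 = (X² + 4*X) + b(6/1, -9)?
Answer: 48885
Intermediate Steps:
L(X) = 140 + 5*X² + 20*X (L(X) = -10 + 5*((X² + 4*X) + 5*(6/1)) = -10 + 5*((X² + 4*X) + 5*(6*1)) = -10 + 5*((X² + 4*X) + 5*6) = -10 + 5*((X² + 4*X) + 30) = -10 + 5*(30 + X² + 4*X) = -10 + (150 + 5*X² + 20*X) = 140 + 5*X² + 20*X)
(33355 + L(m(6))) + 15090 = (33355 + (140 + 5*6² + 20*6)) + 15090 = (33355 + (140 + 5*36 + 120)) + 15090 = (33355 + (140 + 180 + 120)) + 15090 = (33355 + 440) + 15090 = 33795 + 15090 = 48885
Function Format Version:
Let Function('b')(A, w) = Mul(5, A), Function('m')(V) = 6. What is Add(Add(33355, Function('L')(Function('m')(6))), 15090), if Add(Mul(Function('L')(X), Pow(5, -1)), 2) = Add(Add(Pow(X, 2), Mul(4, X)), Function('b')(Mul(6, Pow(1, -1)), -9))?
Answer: 48885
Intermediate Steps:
Function('L')(X) = Add(140, Mul(5, Pow(X, 2)), Mul(20, X)) (Function('L')(X) = Add(-10, Mul(5, Add(Add(Pow(X, 2), Mul(4, X)), Mul(5, Mul(6, Pow(1, -1)))))) = Add(-10, Mul(5, Add(Add(Pow(X, 2), Mul(4, X)), Mul(5, Mul(6, 1))))) = Add(-10, Mul(5, Add(Add(Pow(X, 2), Mul(4, X)), Mul(5, 6)))) = Add(-10, Mul(5, Add(Add(Pow(X, 2), Mul(4, X)), 30))) = Add(-10, Mul(5, Add(30, Pow(X, 2), Mul(4, X)))) = Add(-10, Add(150, Mul(5, Pow(X, 2)), Mul(20, X))) = Add(140, Mul(5, Pow(X, 2)), Mul(20, X)))
Add(Add(33355, Function('L')(Function('m')(6))), 15090) = Add(Add(33355, Add(140, Mul(5, Pow(6, 2)), Mul(20, 6))), 15090) = Add(Add(33355, Add(140, Mul(5, 36), 120)), 15090) = Add(Add(33355, Add(140, 180, 120)), 15090) = Add(Add(33355, 440), 15090) = Add(33795, 15090) = 48885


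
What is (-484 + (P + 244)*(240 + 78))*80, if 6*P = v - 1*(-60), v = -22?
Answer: 6329760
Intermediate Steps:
P = 19/3 (P = (-22 - 1*(-60))/6 = (-22 + 60)/6 = (⅙)*38 = 19/3 ≈ 6.3333)
(-484 + (P + 244)*(240 + 78))*80 = (-484 + (19/3 + 244)*(240 + 78))*80 = (-484 + (751/3)*318)*80 = (-484 + 79606)*80 = 79122*80 = 6329760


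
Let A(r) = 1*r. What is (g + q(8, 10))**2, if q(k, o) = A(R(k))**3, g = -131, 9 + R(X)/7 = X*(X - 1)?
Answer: 1268154574100964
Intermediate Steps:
R(X) = -63 + 7*X*(-1 + X) (R(X) = -63 + 7*(X*(X - 1)) = -63 + 7*(X*(-1 + X)) = -63 + 7*X*(-1 + X))
A(r) = r
q(k, o) = (-63 - 7*k + 7*k**2)**3
(g + q(8, 10))**2 = (-131 - 343*(9 + 8 - 1*8**2)**3)**2 = (-131 - 343*(9 + 8 - 1*64)**3)**2 = (-131 - 343*(9 + 8 - 64)**3)**2 = (-131 - 343*(-47)**3)**2 = (-131 - 343*(-103823))**2 = (-131 + 35611289)**2 = 35611158**2 = 1268154574100964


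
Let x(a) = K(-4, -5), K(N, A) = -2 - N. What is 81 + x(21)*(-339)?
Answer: -597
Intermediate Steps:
x(a) = 2 (x(a) = -2 - 1*(-4) = -2 + 4 = 2)
81 + x(21)*(-339) = 81 + 2*(-339) = 81 - 678 = -597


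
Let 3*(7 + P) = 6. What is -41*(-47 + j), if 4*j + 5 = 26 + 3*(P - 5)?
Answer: 8077/4 ≈ 2019.3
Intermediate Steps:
P = -5 (P = -7 + (⅓)*6 = -7 + 2 = -5)
j = -9/4 (j = -5/4 + (26 + 3*(-5 - 5))/4 = -5/4 + (26 + 3*(-10))/4 = -5/4 + (26 - 30)/4 = -5/4 + (¼)*(-4) = -5/4 - 1 = -9/4 ≈ -2.2500)
-41*(-47 + j) = -41*(-47 - 9/4) = -41*(-197/4) = 8077/4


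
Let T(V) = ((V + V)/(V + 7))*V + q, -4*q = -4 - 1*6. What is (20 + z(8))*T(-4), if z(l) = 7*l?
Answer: 3002/3 ≈ 1000.7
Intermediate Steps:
q = 5/2 (q = -(-4 - 1*6)/4 = -(-4 - 6)/4 = -1/4*(-10) = 5/2 ≈ 2.5000)
T(V) = 5/2 + 2*V**2/(7 + V) (T(V) = ((V + V)/(V + 7))*V + 5/2 = ((2*V)/(7 + V))*V + 5/2 = (2*V/(7 + V))*V + 5/2 = 2*V**2/(7 + V) + 5/2 = 5/2 + 2*V**2/(7 + V))
(20 + z(8))*T(-4) = (20 + 7*8)*((35 + 4*(-4)**2 + 5*(-4))/(2*(7 - 4))) = (20 + 56)*((1/2)*(35 + 4*16 - 20)/3) = 76*((1/2)*(1/3)*(35 + 64 - 20)) = 76*((1/2)*(1/3)*79) = 76*(79/6) = 3002/3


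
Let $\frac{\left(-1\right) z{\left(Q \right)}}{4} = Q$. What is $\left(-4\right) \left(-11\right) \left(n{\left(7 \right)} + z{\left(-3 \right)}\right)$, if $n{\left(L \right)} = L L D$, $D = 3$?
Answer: $6996$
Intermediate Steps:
$z{\left(Q \right)} = - 4 Q$
$n{\left(L \right)} = 3 L^{2}$ ($n{\left(L \right)} = L L 3 = L^{2} \cdot 3 = 3 L^{2}$)
$\left(-4\right) \left(-11\right) \left(n{\left(7 \right)} + z{\left(-3 \right)}\right) = \left(-4\right) \left(-11\right) \left(3 \cdot 7^{2} - -12\right) = 44 \left(3 \cdot 49 + 12\right) = 44 \left(147 + 12\right) = 44 \cdot 159 = 6996$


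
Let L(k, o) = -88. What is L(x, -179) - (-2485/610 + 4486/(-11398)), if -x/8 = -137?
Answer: -58078415/695278 ≈ -83.533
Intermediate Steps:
x = 1096 (x = -8*(-137) = 1096)
L(x, -179) - (-2485/610 + 4486/(-11398)) = -88 - (-2485/610 + 4486/(-11398)) = -88 - (-2485*1/610 + 4486*(-1/11398)) = -88 - (-497/122 - 2243/5699) = -88 - 1*(-3106049/695278) = -88 + 3106049/695278 = -58078415/695278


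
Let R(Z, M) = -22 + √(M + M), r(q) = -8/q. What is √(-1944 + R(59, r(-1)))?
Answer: 3*I*√218 ≈ 44.294*I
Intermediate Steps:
R(Z, M) = -22 + √2*√M (R(Z, M) = -22 + √(2*M) = -22 + √2*√M)
√(-1944 + R(59, r(-1))) = √(-1944 + (-22 + √2*√(-8/(-1)))) = √(-1944 + (-22 + √2*√(-8*(-1)))) = √(-1944 + (-22 + √2*√8)) = √(-1944 + (-22 + √2*(2*√2))) = √(-1944 + (-22 + 4)) = √(-1944 - 18) = √(-1962) = 3*I*√218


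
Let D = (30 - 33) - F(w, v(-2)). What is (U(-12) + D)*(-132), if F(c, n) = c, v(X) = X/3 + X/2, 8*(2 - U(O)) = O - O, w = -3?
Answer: -264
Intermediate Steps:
U(O) = 2 (U(O) = 2 - (O - O)/8 = 2 - ⅛*0 = 2 + 0 = 2)
v(X) = 5*X/6 (v(X) = X*(⅓) + X*(½) = X/3 + X/2 = 5*X/6)
D = 0 (D = (30 - 33) - 1*(-3) = -3 + 3 = 0)
(U(-12) + D)*(-132) = (2 + 0)*(-132) = 2*(-132) = -264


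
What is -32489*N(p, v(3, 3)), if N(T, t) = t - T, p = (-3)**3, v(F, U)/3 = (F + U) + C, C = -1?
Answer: -1364538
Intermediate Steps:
v(F, U) = -3 + 3*F + 3*U (v(F, U) = 3*((F + U) - 1) = 3*(-1 + F + U) = -3 + 3*F + 3*U)
p = -27
-32489*N(p, v(3, 3)) = -32489*((-3 + 3*3 + 3*3) - 1*(-27)) = -32489*((-3 + 9 + 9) + 27) = -32489*(15 + 27) = -32489*42 = -1364538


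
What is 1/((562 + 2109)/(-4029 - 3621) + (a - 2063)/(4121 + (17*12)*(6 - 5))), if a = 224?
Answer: -1323450/1024817 ≈ -1.2914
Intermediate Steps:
1/((562 + 2109)/(-4029 - 3621) + (a - 2063)/(4121 + (17*12)*(6 - 5))) = 1/((562 + 2109)/(-4029 - 3621) + (224 - 2063)/(4121 + (17*12)*(6 - 5))) = 1/(2671/(-7650) - 1839/(4121 + 204*1)) = 1/(2671*(-1/7650) - 1839/(4121 + 204)) = 1/(-2671/7650 - 1839/4325) = 1/(-1024817/1323450) = -1323450/1024817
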